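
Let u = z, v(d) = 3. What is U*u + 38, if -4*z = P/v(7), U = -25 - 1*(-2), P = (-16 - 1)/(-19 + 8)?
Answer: 5407/132 ≈ 40.962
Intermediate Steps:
P = 17/11 (P = -17/(-11) = -17*(-1/11) = 17/11 ≈ 1.5455)
U = -23 (U = -25 + 2 = -23)
z = -17/132 (z = -17/(44*3) = -¼*17/33 = -17/132 ≈ -0.12879)
u = -17/132 ≈ -0.12879
U*u + 38 = -23*(-17/132) + 38 = 391/132 + 38 = 5407/132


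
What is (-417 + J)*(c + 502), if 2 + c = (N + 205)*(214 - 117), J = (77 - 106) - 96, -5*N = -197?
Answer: -65600428/5 ≈ -1.3120e+7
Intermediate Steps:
N = 197/5 (N = -1/5*(-197) = 197/5 ≈ 39.400)
J = -125 (J = -29 - 96 = -125)
c = 118524/5 (c = -2 + (197/5 + 205)*(214 - 117) = -2 + (1222/5)*97 = -2 + 118534/5 = 118524/5 ≈ 23705.)
(-417 + J)*(c + 502) = (-417 - 125)*(118524/5 + 502) = -542*121034/5 = -65600428/5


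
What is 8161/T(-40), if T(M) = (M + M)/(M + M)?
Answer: 8161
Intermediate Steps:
T(M) = 1 (T(M) = (2*M)/((2*M)) = (2*M)*(1/(2*M)) = 1)
8161/T(-40) = 8161/1 = 8161*1 = 8161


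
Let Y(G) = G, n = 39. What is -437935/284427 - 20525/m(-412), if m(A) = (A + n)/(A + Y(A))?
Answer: -4810563429955/106091271 ≈ -45344.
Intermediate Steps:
m(A) = (39 + A)/(2*A) (m(A) = (A + 39)/(A + A) = (39 + A)/((2*A)) = (39 + A)*(1/(2*A)) = (39 + A)/(2*A))
-437935/284427 - 20525/m(-412) = -437935/284427 - 20525*(-824/(39 - 412)) = -437935*1/284427 - 20525/((½)*(-1/412)*(-373)) = -437935/284427 - 20525/373/824 = -437935/284427 - 20525*824/373 = -437935/284427 - 16912600/373 = -4810563429955/106091271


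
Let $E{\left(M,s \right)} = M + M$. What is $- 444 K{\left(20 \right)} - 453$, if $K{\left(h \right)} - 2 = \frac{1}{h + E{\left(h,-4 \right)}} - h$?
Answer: $\frac{37658}{5} \approx 7531.6$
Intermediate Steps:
$E{\left(M,s \right)} = 2 M$
$K{\left(h \right)} = 2 - h + \frac{1}{3 h}$ ($K{\left(h \right)} = 2 - \left(h - \frac{1}{h + 2 h}\right) = 2 - \left(h - \frac{1}{3 h}\right) = 2 - h + \frac{1}{3 h}$)
$- 444 K{\left(20 \right)} - 453 = - 444 \left(2 - 20 + \frac{1}{3 \cdot 20}\right) - 453 = - 444 \left(2 - 20 + \frac{1}{3} \cdot \frac{1}{20}\right) - 453 = - 444 \left(2 - 20 + \frac{1}{60}\right) - 453 = \left(-444\right) \left(- \frac{1079}{60}\right) - 453 = \frac{39923}{5} - 453 = \frac{37658}{5}$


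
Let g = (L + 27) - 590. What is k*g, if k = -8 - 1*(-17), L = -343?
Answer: -8154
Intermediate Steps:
k = 9 (k = -8 + 17 = 9)
g = -906 (g = (-343 + 27) - 590 = -316 - 590 = -906)
k*g = 9*(-906) = -8154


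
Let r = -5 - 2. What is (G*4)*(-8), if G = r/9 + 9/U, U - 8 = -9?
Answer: 2816/9 ≈ 312.89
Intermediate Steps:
U = -1 (U = 8 - 9 = -1)
r = -7
G = -88/9 (G = -7/9 + 9/(-1) = -7*⅑ + 9*(-1) = -7/9 - 9 = -88/9 ≈ -9.7778)
(G*4)*(-8) = -88/9*4*(-8) = -352/9*(-8) = 2816/9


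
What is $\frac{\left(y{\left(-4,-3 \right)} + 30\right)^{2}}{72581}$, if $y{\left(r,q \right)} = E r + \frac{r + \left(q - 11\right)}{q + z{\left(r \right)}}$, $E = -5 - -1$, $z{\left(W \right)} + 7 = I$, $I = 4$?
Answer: $\frac{2401}{72581} \approx 0.03308$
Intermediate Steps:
$z{\left(W \right)} = -3$ ($z{\left(W \right)} = -7 + 4 = -3$)
$E = -4$ ($E = -5 + 1 = -4$)
$y{\left(r,q \right)} = - 4 r + \frac{-11 + q + r}{-3 + q}$ ($y{\left(r,q \right)} = - 4 r + \frac{r + \left(q - 11\right)}{q - 3} = - 4 r + \frac{r + \left(-11 + q\right)}{-3 + q} = - 4 r + \frac{-11 + q + r}{-3 + q}$)
$\frac{\left(y{\left(-4,-3 \right)} + 30\right)^{2}}{72581} = \frac{\left(\frac{-11 - 3 + 13 \left(-4\right) - \left(-12\right) \left(-4\right)}{-3 - 3} + 30\right)^{2}}{72581} = \left(\frac{-11 - 3 - 52 - 48}{-6} + 30\right)^{2} \cdot \frac{1}{72581} = \left(\left(- \frac{1}{6}\right) \left(-114\right) + 30\right)^{2} \cdot \frac{1}{72581} = \left(19 + 30\right)^{2} \cdot \frac{1}{72581} = 49^{2} \cdot \frac{1}{72581} = 2401 \cdot \frac{1}{72581} = \frac{2401}{72581}$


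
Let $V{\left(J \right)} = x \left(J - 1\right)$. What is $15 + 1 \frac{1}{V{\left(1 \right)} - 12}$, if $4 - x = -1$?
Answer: $\frac{179}{12} \approx 14.917$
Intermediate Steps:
$x = 5$ ($x = 4 - -1 = 4 + 1 = 5$)
$V{\left(J \right)} = -5 + 5 J$ ($V{\left(J \right)} = 5 \left(J - 1\right) = 5 \left(-1 + J\right) = -5 + 5 J$)
$15 + 1 \frac{1}{V{\left(1 \right)} - 12} = 15 + 1 \frac{1}{\left(-5 + 5 \cdot 1\right) - 12} = 15 + 1 \frac{1}{\left(-5 + 5\right) - 12} = 15 + 1 \frac{1}{0 - 12} = 15 + 1 \frac{1}{-12} = 15 + 1 \left(- \frac{1}{12}\right) = 15 - \frac{1}{12} = \frac{179}{12}$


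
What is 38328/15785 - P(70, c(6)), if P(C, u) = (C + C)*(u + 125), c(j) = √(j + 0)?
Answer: -276199172/15785 - 140*√6 ≈ -17841.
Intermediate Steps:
c(j) = √j
P(C, u) = 2*C*(125 + u) (P(C, u) = (2*C)*(125 + u) = 2*C*(125 + u))
38328/15785 - P(70, c(6)) = 38328/15785 - 2*70*(125 + √6) = 38328*(1/15785) - (17500 + 140*√6) = 38328/15785 + (-17500 - 140*√6) = -276199172/15785 - 140*√6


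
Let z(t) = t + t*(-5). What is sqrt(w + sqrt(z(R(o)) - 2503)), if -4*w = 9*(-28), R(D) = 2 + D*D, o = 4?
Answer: sqrt(63 + 5*I*sqrt(103)) ≈ 8.4822 + 2.9912*I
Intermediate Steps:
R(D) = 2 + D**2
z(t) = -4*t (z(t) = t - 5*t = -4*t)
w = 63 (w = -9*(-28)/4 = -1/4*(-252) = 63)
sqrt(w + sqrt(z(R(o)) - 2503)) = sqrt(63 + sqrt(-4*(2 + 4**2) - 2503)) = sqrt(63 + sqrt(-4*(2 + 16) - 2503)) = sqrt(63 + sqrt(-4*18 - 2503)) = sqrt(63 + sqrt(-72 - 2503)) = sqrt(63 + sqrt(-2575)) = sqrt(63 + 5*I*sqrt(103))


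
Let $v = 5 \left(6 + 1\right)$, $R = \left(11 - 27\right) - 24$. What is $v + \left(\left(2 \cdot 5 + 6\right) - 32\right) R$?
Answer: $675$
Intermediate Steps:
$R = -40$ ($R = -16 - 24 = -40$)
$v = 35$ ($v = 5 \cdot 7 = 35$)
$v + \left(\left(2 \cdot 5 + 6\right) - 32\right) R = 35 + \left(\left(2 \cdot 5 + 6\right) - 32\right) \left(-40\right) = 35 + \left(\left(10 + 6\right) - 32\right) \left(-40\right) = 35 + \left(16 - 32\right) \left(-40\right) = 35 - -640 = 35 + 640 = 675$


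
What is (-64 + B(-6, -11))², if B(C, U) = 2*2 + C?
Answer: 4356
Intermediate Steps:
B(C, U) = 4 + C
(-64 + B(-6, -11))² = (-64 + (4 - 6))² = (-64 - 2)² = (-66)² = 4356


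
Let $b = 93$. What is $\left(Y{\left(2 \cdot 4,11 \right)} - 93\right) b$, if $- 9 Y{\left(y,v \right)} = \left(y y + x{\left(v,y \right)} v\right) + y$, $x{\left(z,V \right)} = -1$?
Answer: $- \frac{27838}{3} \approx -9279.3$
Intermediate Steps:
$Y{\left(y,v \right)} = - \frac{y}{9} - \frac{y^{2}}{9} + \frac{v}{9}$ ($Y{\left(y,v \right)} = - \frac{\left(y y - v\right) + y}{9} = - \frac{\left(y^{2} - v\right) + y}{9} = - \frac{y + y^{2} - v}{9} = - \frac{y}{9} - \frac{y^{2}}{9} + \frac{v}{9}$)
$\left(Y{\left(2 \cdot 4,11 \right)} - 93\right) b = \left(\left(- \frac{2 \cdot 4}{9} - \frac{\left(2 \cdot 4\right)^{2}}{9} + \frac{1}{9} \cdot 11\right) - 93\right) 93 = \left(\left(\left(- \frac{1}{9}\right) 8 - \frac{8^{2}}{9} + \frac{11}{9}\right) - 93\right) 93 = \left(\left(- \frac{8}{9} - \frac{64}{9} + \frac{11}{9}\right) - 93\right) 93 = \left(- \frac{61}{9} - 93\right) 93 = \left(- \frac{898}{9}\right) 93 = - \frac{27838}{3}$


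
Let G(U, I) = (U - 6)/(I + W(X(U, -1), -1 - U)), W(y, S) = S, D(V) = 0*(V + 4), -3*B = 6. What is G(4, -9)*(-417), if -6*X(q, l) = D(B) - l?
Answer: -417/7 ≈ -59.571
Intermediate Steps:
B = -2 (B = -⅓*6 = -2)
D(V) = 0 (D(V) = 0*(4 + V) = 0)
X(q, l) = l/6 (X(q, l) = -(0 - l)/6 = -(-1)*l/6 = l/6)
G(U, I) = (-6 + U)/(-1 + I - U) (G(U, I) = (U - 6)/(I + (-1 - U)) = (-6 + U)/(-1 + I - U))
G(4, -9)*(-417) = ((6 - 1*4)/(1 + 4 - 1*(-9)))*(-417) = ((6 - 4)/(1 + 4 + 9))*(-417) = (2/14)*(-417) = ((1/14)*2)*(-417) = (⅐)*(-417) = -417/7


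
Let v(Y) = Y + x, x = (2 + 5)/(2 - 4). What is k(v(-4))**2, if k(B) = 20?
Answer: 400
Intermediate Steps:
x = -7/2 (x = 7/(-2) = 7*(-1/2) = -7/2 ≈ -3.5000)
v(Y) = -7/2 + Y (v(Y) = Y - 7/2 = -7/2 + Y)
k(v(-4))**2 = 20**2 = 400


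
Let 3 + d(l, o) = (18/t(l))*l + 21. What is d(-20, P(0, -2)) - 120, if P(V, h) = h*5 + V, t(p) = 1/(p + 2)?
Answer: 6378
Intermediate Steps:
t(p) = 1/(2 + p)
P(V, h) = V + 5*h (P(V, h) = 5*h + V = V + 5*h)
d(l, o) = 18 + l*(36 + 18*l) (d(l, o) = -3 + ((18/(1/(2 + l)))*l + 21) = -3 + ((18*(2 + l))*l + 21) = -3 + ((36 + 18*l)*l + 21) = -3 + (l*(36 + 18*l) + 21) = -3 + (21 + l*(36 + 18*l)) = 18 + l*(36 + 18*l))
d(-20, P(0, -2)) - 120 = (18 + 18*(-20)*(2 - 20)) - 120 = (18 + 18*(-20)*(-18)) - 120 = (18 + 6480) - 120 = 6498 - 120 = 6378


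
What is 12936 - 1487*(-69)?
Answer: 115539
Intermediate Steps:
12936 - 1487*(-69) = 12936 - 1*(-102603) = 12936 + 102603 = 115539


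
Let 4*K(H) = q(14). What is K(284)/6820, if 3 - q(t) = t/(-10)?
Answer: 1/6200 ≈ 0.00016129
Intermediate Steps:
q(t) = 3 + t/10 (q(t) = 3 - t/(-10) = 3 - t*(-1)/10 = 3 - (-1)*t/10 = 3 + t/10)
K(H) = 11/10 (K(H) = (3 + (⅒)*14)/4 = (3 + 7/5)/4 = (¼)*(22/5) = 11/10)
K(284)/6820 = (11/10)/6820 = (11/10)*(1/6820) = 1/6200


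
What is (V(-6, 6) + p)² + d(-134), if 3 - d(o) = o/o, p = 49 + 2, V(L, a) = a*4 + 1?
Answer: 5778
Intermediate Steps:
V(L, a) = 1 + 4*a (V(L, a) = 4*a + 1 = 1 + 4*a)
p = 51
d(o) = 2 (d(o) = 3 - o/o = 3 - 1*1 = 3 - 1 = 2)
(V(-6, 6) + p)² + d(-134) = ((1 + 4*6) + 51)² + 2 = ((1 + 24) + 51)² + 2 = (25 + 51)² + 2 = 76² + 2 = 5776 + 2 = 5778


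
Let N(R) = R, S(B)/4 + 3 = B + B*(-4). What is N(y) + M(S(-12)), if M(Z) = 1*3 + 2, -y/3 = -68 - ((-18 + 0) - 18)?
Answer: 101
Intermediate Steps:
S(B) = -12 - 12*B (S(B) = -12 + 4*(B + B*(-4)) = -12 + 4*(B - 4*B) = -12 + 4*(-3*B) = -12 - 12*B)
y = 96 (y = -3*(-68 - ((-18 + 0) - 18)) = -3*(-68 - (-18 - 18)) = -3*(-68 - 1*(-36)) = -3*(-68 + 36) = -3*(-32) = 96)
M(Z) = 5 (M(Z) = 3 + 2 = 5)
N(y) + M(S(-12)) = 96 + 5 = 101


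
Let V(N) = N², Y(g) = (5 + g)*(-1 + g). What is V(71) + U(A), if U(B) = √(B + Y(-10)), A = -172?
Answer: 5041 + 3*I*√13 ≈ 5041.0 + 10.817*I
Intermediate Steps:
Y(g) = (-1 + g)*(5 + g)
U(B) = √(55 + B) (U(B) = √(B + (-5 + (-10)² + 4*(-10))) = √(B + (-5 + 100 - 40)) = √(B + 55) = √(55 + B))
V(71) + U(A) = 71² + √(55 - 172) = 5041 + √(-117) = 5041 + 3*I*√13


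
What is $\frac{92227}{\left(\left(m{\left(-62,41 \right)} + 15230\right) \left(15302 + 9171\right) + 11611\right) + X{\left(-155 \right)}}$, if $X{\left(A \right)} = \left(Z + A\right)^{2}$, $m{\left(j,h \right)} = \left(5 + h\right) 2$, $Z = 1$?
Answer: $\frac{92227}{375010633} \approx 0.00024593$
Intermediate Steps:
$m{\left(j,h \right)} = 10 + 2 h$
$X{\left(A \right)} = \left(1 + A\right)^{2}$
$\frac{92227}{\left(\left(m{\left(-62,41 \right)} + 15230\right) \left(15302 + 9171\right) + 11611\right) + X{\left(-155 \right)}} = \frac{92227}{\left(\left(\left(10 + 2 \cdot 41\right) + 15230\right) \left(15302 + 9171\right) + 11611\right) + \left(1 - 155\right)^{2}} = \frac{92227}{\left(\left(\left(10 + 82\right) + 15230\right) 24473 + 11611\right) + \left(-154\right)^{2}} = \frac{92227}{\left(\left(92 + 15230\right) 24473 + 11611\right) + 23716} = \frac{92227}{\left(15322 \cdot 24473 + 11611\right) + 23716} = \frac{92227}{\left(374975306 + 11611\right) + 23716} = \frac{92227}{374986917 + 23716} = \frac{92227}{375010633}$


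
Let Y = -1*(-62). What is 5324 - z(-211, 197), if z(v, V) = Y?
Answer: 5262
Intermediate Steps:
Y = 62
z(v, V) = 62
5324 - z(-211, 197) = 5324 - 1*62 = 5324 - 62 = 5262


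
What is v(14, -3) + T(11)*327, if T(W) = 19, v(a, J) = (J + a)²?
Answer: 6334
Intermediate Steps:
v(14, -3) + T(11)*327 = (-3 + 14)² + 19*327 = 11² + 6213 = 121 + 6213 = 6334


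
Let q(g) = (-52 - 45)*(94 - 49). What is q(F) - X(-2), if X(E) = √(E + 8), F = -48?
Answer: -4365 - √6 ≈ -4367.5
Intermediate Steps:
q(g) = -4365 (q(g) = -97*45 = -4365)
X(E) = √(8 + E)
q(F) - X(-2) = -4365 - √(8 - 2) = -4365 - √6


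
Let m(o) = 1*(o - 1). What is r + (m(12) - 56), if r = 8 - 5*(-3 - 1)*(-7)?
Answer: -177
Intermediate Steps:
m(o) = -1 + o (m(o) = 1*(-1 + o) = -1 + o)
r = -132 (r = 8 - 5*(-4)*(-7) = 8 + 20*(-7) = 8 - 140 = -132)
r + (m(12) - 56) = -132 + ((-1 + 12) - 56) = -132 + (11 - 56) = -132 - 45 = -177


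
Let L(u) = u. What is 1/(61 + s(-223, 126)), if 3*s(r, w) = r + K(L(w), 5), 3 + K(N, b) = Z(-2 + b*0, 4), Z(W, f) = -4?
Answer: -3/47 ≈ -0.063830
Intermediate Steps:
K(N, b) = -7 (K(N, b) = -3 - 4 = -7)
s(r, w) = -7/3 + r/3 (s(r, w) = (r - 7)/3 = (-7 + r)/3 = -7/3 + r/3)
1/(61 + s(-223, 126)) = 1/(61 + (-7/3 + (1/3)*(-223))) = 1/(61 + (-7/3 - 223/3)) = 1/(61 - 230/3) = 1/(-47/3) = -3/47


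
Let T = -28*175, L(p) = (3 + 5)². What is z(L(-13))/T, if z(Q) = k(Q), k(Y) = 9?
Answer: -9/4900 ≈ -0.0018367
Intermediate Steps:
L(p) = 64 (L(p) = 8² = 64)
z(Q) = 9
T = -4900
z(L(-13))/T = 9/(-4900) = 9*(-1/4900) = -9/4900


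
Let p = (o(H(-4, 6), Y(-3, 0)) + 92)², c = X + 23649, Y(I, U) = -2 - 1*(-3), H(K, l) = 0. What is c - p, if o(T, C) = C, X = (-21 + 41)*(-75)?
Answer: 13500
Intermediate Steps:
X = -1500 (X = 20*(-75) = -1500)
Y(I, U) = 1 (Y(I, U) = -2 + 3 = 1)
c = 22149 (c = -1500 + 23649 = 22149)
p = 8649 (p = (1 + 92)² = 93² = 8649)
c - p = 22149 - 1*8649 = 22149 - 8649 = 13500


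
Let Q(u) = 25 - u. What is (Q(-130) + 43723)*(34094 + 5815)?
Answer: 1751127102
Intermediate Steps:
(Q(-130) + 43723)*(34094 + 5815) = ((25 - 1*(-130)) + 43723)*(34094 + 5815) = ((25 + 130) + 43723)*39909 = (155 + 43723)*39909 = 43878*39909 = 1751127102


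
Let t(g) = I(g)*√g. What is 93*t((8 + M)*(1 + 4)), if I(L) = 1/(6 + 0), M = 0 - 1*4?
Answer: 31*√5 ≈ 69.318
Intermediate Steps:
M = -4 (M = 0 - 4 = -4)
I(L) = ⅙ (I(L) = 1/6 = ⅙)
t(g) = √g/6
93*t((8 + M)*(1 + 4)) = 93*(√((8 - 4)*(1 + 4))/6) = 93*(√(4*5)/6) = 93*(√20/6) = 93*((2*√5)/6) = 93*(√5/3) = 31*√5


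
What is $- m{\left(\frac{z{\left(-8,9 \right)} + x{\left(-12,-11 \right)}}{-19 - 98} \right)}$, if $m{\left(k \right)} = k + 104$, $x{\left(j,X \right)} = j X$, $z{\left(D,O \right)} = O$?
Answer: $- \frac{4009}{39} \approx -102.79$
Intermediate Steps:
$x{\left(j,X \right)} = X j$
$m{\left(k \right)} = 104 + k$
$- m{\left(\frac{z{\left(-8,9 \right)} + x{\left(-12,-11 \right)}}{-19 - 98} \right)} = - (104 + \frac{9 - -132}{-19 - 98}) = - (104 + \frac{9 + 132}{-117}) = - (104 + 141 \left(- \frac{1}{117}\right)) = - (104 - \frac{47}{39}) = \left(-1\right) \frac{4009}{39} = - \frac{4009}{39}$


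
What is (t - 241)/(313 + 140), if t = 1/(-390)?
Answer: -93991/176670 ≈ -0.53201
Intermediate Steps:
t = -1/390 ≈ -0.0025641
(t - 241)/(313 + 140) = (-1/390 - 241)/(313 + 140) = -93991/390/453 = -93991/390*1/453 = -93991/176670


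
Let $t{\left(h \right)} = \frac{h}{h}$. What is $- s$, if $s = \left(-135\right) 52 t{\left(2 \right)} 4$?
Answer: $28080$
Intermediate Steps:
$t{\left(h \right)} = 1$
$s = -28080$ ($s = \left(-135\right) 52 \cdot 1 \cdot 4 = \left(-7020\right) 4 = -28080$)
$- s = \left(-1\right) \left(-28080\right) = 28080$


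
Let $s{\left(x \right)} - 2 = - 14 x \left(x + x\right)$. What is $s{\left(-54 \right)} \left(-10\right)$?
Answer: $816460$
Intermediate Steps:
$s{\left(x \right)} = 2 - 28 x^{2}$ ($s{\left(x \right)} = 2 + - 14 x \left(x + x\right) = 2 + - 14 x 2 x = 2 - 28 x^{2}$)
$s{\left(-54 \right)} \left(-10\right) = \left(2 - 28 \left(-54\right)^{2}\right) \left(-10\right) = \left(2 - 81648\right) \left(-10\right) = \left(-81646\right) \left(-10\right) = 816460$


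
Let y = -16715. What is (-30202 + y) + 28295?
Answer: -18622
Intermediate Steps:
(-30202 + y) + 28295 = (-30202 - 16715) + 28295 = -46917 + 28295 = -18622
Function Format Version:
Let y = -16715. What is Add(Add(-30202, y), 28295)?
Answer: -18622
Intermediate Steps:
Add(Add(-30202, y), 28295) = Add(Add(-30202, -16715), 28295) = Add(-46917, 28295) = -18622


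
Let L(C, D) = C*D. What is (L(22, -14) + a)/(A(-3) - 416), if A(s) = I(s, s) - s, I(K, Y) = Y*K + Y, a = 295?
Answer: 13/407 ≈ 0.031941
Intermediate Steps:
I(K, Y) = Y + K*Y (I(K, Y) = K*Y + Y = Y + K*Y)
A(s) = -s + s*(1 + s) (A(s) = s*(1 + s) - s = -s + s*(1 + s))
(L(22, -14) + a)/(A(-3) - 416) = (22*(-14) + 295)/((-3)² - 416) = (-308 + 295)/(9 - 416) = -13/(-407) = -13*(-1/407) = 13/407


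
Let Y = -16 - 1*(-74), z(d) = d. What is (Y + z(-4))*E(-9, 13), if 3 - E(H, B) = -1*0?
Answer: 162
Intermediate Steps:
E(H, B) = 3 (E(H, B) = 3 - (-1)*0 = 3 - 1*0 = 3 + 0 = 3)
Y = 58 (Y = -16 + 74 = 58)
(Y + z(-4))*E(-9, 13) = (58 - 4)*3 = 54*3 = 162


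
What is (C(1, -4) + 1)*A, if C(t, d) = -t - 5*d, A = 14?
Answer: 280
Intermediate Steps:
(C(1, -4) + 1)*A = ((-1*1 - 5*(-4)) + 1)*14 = ((-1 + 20) + 1)*14 = (19 + 1)*14 = 20*14 = 280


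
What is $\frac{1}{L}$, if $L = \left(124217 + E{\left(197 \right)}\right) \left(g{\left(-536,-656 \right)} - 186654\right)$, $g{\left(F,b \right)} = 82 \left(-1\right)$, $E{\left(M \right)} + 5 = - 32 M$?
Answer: $- \frac{1}{22017668288} \approx -4.5418 \cdot 10^{-11}$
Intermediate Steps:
$E{\left(M \right)} = -5 - 32 M$
$g{\left(F,b \right)} = -82$
$L = -22017668288$ ($L = \left(124217 - 6309\right) \left(-82 - 186654\right) = \left(124217 - 6309\right) \left(-186736\right) = 117908 \left(-186736\right) = -22017668288$)
$\frac{1}{L} = \frac{1}{-22017668288} = - \frac{1}{22017668288}$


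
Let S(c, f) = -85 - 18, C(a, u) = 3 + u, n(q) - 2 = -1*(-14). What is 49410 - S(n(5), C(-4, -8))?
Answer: 49513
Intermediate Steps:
n(q) = 16 (n(q) = 2 - 1*(-14) = 2 + 14 = 16)
S(c, f) = -103
49410 - S(n(5), C(-4, -8)) = 49410 - 1*(-103) = 49410 + 103 = 49513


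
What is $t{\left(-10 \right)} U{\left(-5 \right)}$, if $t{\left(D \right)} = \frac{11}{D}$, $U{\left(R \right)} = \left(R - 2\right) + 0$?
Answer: $\frac{77}{10} \approx 7.7$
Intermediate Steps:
$U{\left(R \right)} = -2 + R$ ($U{\left(R \right)} = \left(-2 + R\right) + 0 = -2 + R$)
$t{\left(-10 \right)} U{\left(-5 \right)} = \frac{11}{-10} \left(-2 - 5\right) = 11 \left(- \frac{1}{10}\right) \left(-7\right) = \left(- \frac{11}{10}\right) \left(-7\right) = \frac{77}{10}$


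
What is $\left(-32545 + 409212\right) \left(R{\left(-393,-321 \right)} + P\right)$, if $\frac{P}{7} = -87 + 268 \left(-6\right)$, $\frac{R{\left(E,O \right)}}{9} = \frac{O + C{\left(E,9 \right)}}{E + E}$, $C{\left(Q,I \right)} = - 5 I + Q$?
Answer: $- \frac{1170060665451}{262} \approx -4.4659 \cdot 10^{9}$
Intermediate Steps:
$C{\left(Q,I \right)} = Q - 5 I$
$R{\left(E,O \right)} = \frac{9 \left(-45 + E + O\right)}{2 E}$ ($R{\left(E,O \right)} = 9 \frac{O + \left(E - 45\right)}{E + E} = 9 \frac{O + \left(E - 45\right)}{2 E} = 9 \left(O + \left(-45 + E\right)\right) \frac{1}{2 E} = 9 \left(-45 + E + O\right) \frac{1}{2 E} = 9 \frac{-45 + E + O}{2 E} = \frac{9 \left(-45 + E + O\right)}{2 E}$)
$P = -11865$ ($P = 7 \left(-87 + 268 \left(-6\right)\right) = 7 \left(-87 - 1608\right) = 7 \left(-1695\right) = -11865$)
$\left(-32545 + 409212\right) \left(R{\left(-393,-321 \right)} + P\right) = \left(-32545 + 409212\right) \left(\frac{9 \left(-45 - 393 - 321\right)}{2 \left(-393\right)} - 11865\right) = 376667 \left(\frac{9}{2} \left(- \frac{1}{393}\right) \left(-759\right) - 11865\right) = 376667 \left(\frac{2277}{262} - 11865\right) = 376667 \left(- \frac{3106353}{262}\right) = - \frac{1170060665451}{262}$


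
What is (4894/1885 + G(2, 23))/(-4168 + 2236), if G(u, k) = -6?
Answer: 1604/910455 ≈ 0.0017618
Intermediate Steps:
(4894/1885 + G(2, 23))/(-4168 + 2236) = (4894/1885 - 6)/(-4168 + 2236) = (4894*(1/1885) - 6)/(-1932) = (4894/1885 - 6)*(-1/1932) = -6416/1885*(-1/1932) = 1604/910455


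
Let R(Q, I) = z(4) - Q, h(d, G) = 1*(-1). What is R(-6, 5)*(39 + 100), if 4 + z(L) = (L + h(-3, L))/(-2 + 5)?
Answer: 417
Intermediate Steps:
h(d, G) = -1
z(L) = -13/3 + L/3 (z(L) = -4 + (L - 1)/(-2 + 5) = -4 + (-1 + L)/3 = -4 + (-1 + L)*(1/3) = -4 + (-1/3 + L/3) = -13/3 + L/3)
R(Q, I) = -3 - Q (R(Q, I) = (-13/3 + (1/3)*4) - Q = (-13/3 + 4/3) - Q = -3 - Q)
R(-6, 5)*(39 + 100) = (-3 - 1*(-6))*(39 + 100) = (-3 + 6)*139 = 3*139 = 417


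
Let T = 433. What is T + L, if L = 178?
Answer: 611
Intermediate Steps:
T + L = 433 + 178 = 611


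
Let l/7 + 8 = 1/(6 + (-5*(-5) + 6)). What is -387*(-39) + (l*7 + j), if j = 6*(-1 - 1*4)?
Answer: 542876/37 ≈ 14672.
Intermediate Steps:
j = -30 (j = 6*(-1 - 4) = 6*(-5) = -30)
l = -2065/37 (l = -56 + 7/(6 + (-5*(-5) + 6)) = -56 + 7/(6 + (25 + 6)) = -56 + 7/(6 + 31) = -56 + 7/37 = -2065/37 ≈ -55.811)
-387*(-39) + (l*7 + j) = -387*(-39) + (-2065/37*7 - 30) = 15093 + (-14455/37 - 30) = 15093 - 15565/37 = 542876/37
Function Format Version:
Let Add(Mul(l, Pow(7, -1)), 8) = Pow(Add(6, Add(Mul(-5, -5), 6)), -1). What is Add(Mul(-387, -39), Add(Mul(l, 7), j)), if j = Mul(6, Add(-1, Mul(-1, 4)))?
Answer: Rational(542876, 37) ≈ 14672.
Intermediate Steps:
j = -30 (j = Mul(6, Add(-1, -4)) = Mul(6, -5) = -30)
l = Rational(-2065, 37) (l = Add(-56, Mul(7, Pow(Add(6, Add(Mul(-5, -5), 6)), -1))) = Add(-56, Mul(7, Pow(Add(6, Add(25, 6)), -1))) = Add(-56, Mul(7, Pow(Add(6, 31), -1))) = Add(-56, Mul(7, Pow(37, -1))) = Add(-56, Mul(7, Rational(1, 37))) = Add(-56, Rational(7, 37)) = Rational(-2065, 37) ≈ -55.811)
Add(Mul(-387, -39), Add(Mul(l, 7), j)) = Add(Mul(-387, -39), Add(Mul(Rational(-2065, 37), 7), -30)) = Add(15093, Add(Rational(-14455, 37), -30)) = Add(15093, Rational(-15565, 37)) = Rational(542876, 37)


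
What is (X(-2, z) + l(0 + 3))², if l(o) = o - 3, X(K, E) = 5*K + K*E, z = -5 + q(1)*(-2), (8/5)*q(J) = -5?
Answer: 625/4 ≈ 156.25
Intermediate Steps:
q(J) = -25/8 (q(J) = (5/8)*(-5) = -25/8)
z = 5/4 (z = -5 - 25/8*(-2) = -5 + 25/4 = 5/4 ≈ 1.2500)
X(K, E) = 5*K + E*K
l(o) = -3 + o
(X(-2, z) + l(0 + 3))² = (-2*(5 + 5/4) + (-3 + (0 + 3)))² = (-2*25/4 + (-3 + 3))² = (-25/2 + 0)² = (-25/2)² = 625/4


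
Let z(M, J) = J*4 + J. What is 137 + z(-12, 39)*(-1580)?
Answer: -307963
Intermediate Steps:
z(M, J) = 5*J (z(M, J) = 4*J + J = 5*J)
137 + z(-12, 39)*(-1580) = 137 + (5*39)*(-1580) = 137 + 195*(-1580) = 137 - 308100 = -307963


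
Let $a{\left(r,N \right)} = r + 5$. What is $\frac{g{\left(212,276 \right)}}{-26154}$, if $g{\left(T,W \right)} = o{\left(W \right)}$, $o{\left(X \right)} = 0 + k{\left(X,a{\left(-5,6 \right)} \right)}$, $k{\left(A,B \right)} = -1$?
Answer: $\frac{1}{26154} \approx 3.8235 \cdot 10^{-5}$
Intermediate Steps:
$a{\left(r,N \right)} = 5 + r$
$o{\left(X \right)} = -1$ ($o{\left(X \right)} = 0 - 1 = -1$)
$g{\left(T,W \right)} = -1$
$\frac{g{\left(212,276 \right)}}{-26154} = - \frac{1}{-26154} = \left(-1\right) \left(- \frac{1}{26154}\right) = \frac{1}{26154}$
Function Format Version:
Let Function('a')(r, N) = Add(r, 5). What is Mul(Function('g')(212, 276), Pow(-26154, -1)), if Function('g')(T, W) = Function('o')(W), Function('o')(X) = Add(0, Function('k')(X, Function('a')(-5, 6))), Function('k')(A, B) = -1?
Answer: Rational(1, 26154) ≈ 3.8235e-5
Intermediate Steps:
Function('a')(r, N) = Add(5, r)
Function('o')(X) = -1 (Function('o')(X) = Add(0, -1) = -1)
Function('g')(T, W) = -1
Mul(Function('g')(212, 276), Pow(-26154, -1)) = Mul(-1, Pow(-26154, -1)) = Mul(-1, Rational(-1, 26154)) = Rational(1, 26154)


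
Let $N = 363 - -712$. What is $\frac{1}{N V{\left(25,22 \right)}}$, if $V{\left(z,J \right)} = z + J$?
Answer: $\frac{1}{50525} \approx 1.9792 \cdot 10^{-5}$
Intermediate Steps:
$V{\left(z,J \right)} = J + z$
$N = 1075$ ($N = 363 + 712 = 1075$)
$\frac{1}{N V{\left(25,22 \right)}} = \frac{1}{1075 \left(22 + 25\right)} = \frac{1}{1075 \cdot 47} = \frac{1}{50525}$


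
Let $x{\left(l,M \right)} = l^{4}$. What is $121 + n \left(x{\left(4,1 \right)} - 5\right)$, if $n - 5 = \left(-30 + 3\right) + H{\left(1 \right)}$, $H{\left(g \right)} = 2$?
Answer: $-4899$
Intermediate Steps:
$n = -20$ ($n = 5 + \left(\left(-30 + 3\right) + 2\right) = 5 + \left(-27 + 2\right) = 5 - 25 = -20$)
$121 + n \left(x{\left(4,1 \right)} - 5\right) = 121 - 20 \left(4^{4} - 5\right) = 121 - 20 \left(256 - 5\right) = 121 - 5020 = -4899$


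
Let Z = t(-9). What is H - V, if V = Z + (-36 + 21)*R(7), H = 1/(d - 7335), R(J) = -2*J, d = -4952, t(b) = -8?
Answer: -2481975/12287 ≈ -202.00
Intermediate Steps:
Z = -8
H = -1/12287 (H = 1/(-4952 - 7335) = 1/(-12287) = -1/12287 ≈ -8.1387e-5)
V = 202 (V = -8 + (-36 + 21)*(-2*7) = -8 - 15*(-14) = -8 + 210 = 202)
H - V = -1/12287 - 1*202 = -1/12287 - 202 = -2481975/12287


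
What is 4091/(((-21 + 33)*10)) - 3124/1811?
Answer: 7033921/217320 ≈ 32.367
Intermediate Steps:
4091/(((-21 + 33)*10)) - 3124/1811 = 4091/((12*10)) - 3124*1/1811 = 4091/120 - 3124/1811 = 7033921/217320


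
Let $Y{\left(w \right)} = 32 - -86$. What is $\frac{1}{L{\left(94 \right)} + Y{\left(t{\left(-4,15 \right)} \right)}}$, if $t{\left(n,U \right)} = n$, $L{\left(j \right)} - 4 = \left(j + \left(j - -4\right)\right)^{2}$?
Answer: $\frac{1}{36986} \approx 2.7037 \cdot 10^{-5}$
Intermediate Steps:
$L{\left(j \right)} = 4 + \left(4 + 2 j\right)^{2}$ ($L{\left(j \right)} = 4 + \left(j + \left(j - -4\right)\right)^{2} = 4 + \left(j + \left(j + 4\right)\right)^{2} = 4 + \left(j + \left(4 + j\right)\right)^{2} = 4 + \left(4 + 2 j\right)^{2}$)
$Y{\left(w \right)} = 118$ ($Y{\left(w \right)} = 32 + 86 = 118$)
$\frac{1}{L{\left(94 \right)} + Y{\left(t{\left(-4,15 \right)} \right)}} = \frac{1}{\left(4 + 4 \left(2 + 94\right)^{2}\right) + 118} = \frac{1}{\left(4 + 4 \cdot 96^{2}\right) + 118} = \frac{1}{\left(4 + 4 \cdot 9216\right) + 118} = \frac{1}{\left(4 + 36864\right) + 118} = \frac{1}{36868 + 118} = \frac{1}{36986}$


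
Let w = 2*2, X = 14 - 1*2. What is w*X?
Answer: 48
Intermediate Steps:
X = 12 (X = 14 - 2 = 12)
w = 4
w*X = 4*12 = 48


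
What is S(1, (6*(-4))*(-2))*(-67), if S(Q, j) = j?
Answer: -3216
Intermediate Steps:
S(1, (6*(-4))*(-2))*(-67) = ((6*(-4))*(-2))*(-67) = -24*(-2)*(-67) = 48*(-67) = -3216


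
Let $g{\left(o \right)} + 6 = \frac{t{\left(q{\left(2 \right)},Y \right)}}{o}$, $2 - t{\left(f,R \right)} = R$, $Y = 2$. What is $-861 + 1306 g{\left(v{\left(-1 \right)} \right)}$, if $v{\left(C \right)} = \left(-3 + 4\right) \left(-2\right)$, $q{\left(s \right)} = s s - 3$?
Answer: $-8697$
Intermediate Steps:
$q{\left(s \right)} = -3 + s^{2}$ ($q{\left(s \right)} = s^{2} - 3 = -3 + s^{2}$)
$t{\left(f,R \right)} = 2 - R$
$v{\left(C \right)} = -2$ ($v{\left(C \right)} = 1 \left(-2\right) = -2$)
$g{\left(o \right)} = -6$ ($g{\left(o \right)} = -6 + \frac{2 - 2}{o} = -6 + \frac{0}{o} = -6 + 0 = -6$)
$-861 + 1306 g{\left(v{\left(-1 \right)} \right)} = -861 + 1306 \left(-6\right) = -861 - 7836 = -8697$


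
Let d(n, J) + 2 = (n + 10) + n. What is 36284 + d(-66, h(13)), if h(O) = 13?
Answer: 36160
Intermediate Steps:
d(n, J) = 8 + 2*n (d(n, J) = -2 + ((n + 10) + n) = -2 + ((10 + n) + n) = -2 + (10 + 2*n) = 8 + 2*n)
36284 + d(-66, h(13)) = 36284 + (8 + 2*(-66)) = 36284 + (8 - 132) = 36284 - 124 = 36160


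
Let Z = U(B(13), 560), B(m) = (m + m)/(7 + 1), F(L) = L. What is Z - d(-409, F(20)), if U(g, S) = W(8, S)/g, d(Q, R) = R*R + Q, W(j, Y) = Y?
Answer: 2357/13 ≈ 181.31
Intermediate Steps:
B(m) = m/4 (B(m) = (2*m)/8 = (2*m)*(⅛) = m/4)
d(Q, R) = Q + R² (d(Q, R) = R² + Q = Q + R²)
U(g, S) = S/g
Z = 2240/13 (Z = 560/(((¼)*13)) = 560/(13/4) = 560*(4/13) = 2240/13 ≈ 172.31)
Z - d(-409, F(20)) = 2240/13 - (-409 + 20²) = 2240/13 - (-409 + 400) = 2240/13 - 1*(-9) = 2240/13 + 9 = 2357/13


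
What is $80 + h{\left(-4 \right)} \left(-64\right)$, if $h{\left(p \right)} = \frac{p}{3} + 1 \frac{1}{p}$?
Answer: $\frac{544}{3} \approx 181.33$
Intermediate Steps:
$h{\left(p \right)} = \frac{1}{p} + \frac{p}{3}$ ($h{\left(p \right)} = p \frac{1}{3} + \frac{1}{p} = \frac{p}{3} + \frac{1}{p} = \frac{1}{p} + \frac{p}{3}$)
$80 + h{\left(-4 \right)} \left(-64\right) = 80 + \left(\frac{1}{-4} + \frac{1}{3} \left(-4\right)\right) \left(-64\right) = 80 + \left(- \frac{1}{4} - \frac{4}{3}\right) \left(-64\right) = 80 - - \frac{304}{3} = 80 + \frac{304}{3} = \frac{544}{3}$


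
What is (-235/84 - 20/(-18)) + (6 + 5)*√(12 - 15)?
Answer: -425/252 + 11*I*√3 ≈ -1.6865 + 19.053*I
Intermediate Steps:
(-235/84 - 20/(-18)) + (6 + 5)*√(12 - 15) = (-235*1/84 - 20*(-1/18)) + 11*√(-3) = (-235/84 + 10/9) + 11*(I*√3) = -425/252 + 11*I*√3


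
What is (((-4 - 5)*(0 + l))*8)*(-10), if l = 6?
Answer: 4320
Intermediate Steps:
(((-4 - 5)*(0 + l))*8)*(-10) = (((-4 - 5)*(0 + 6))*8)*(-10) = (-9*6*8)*(-10) = -54*8*(-10) = -432*(-10) = 4320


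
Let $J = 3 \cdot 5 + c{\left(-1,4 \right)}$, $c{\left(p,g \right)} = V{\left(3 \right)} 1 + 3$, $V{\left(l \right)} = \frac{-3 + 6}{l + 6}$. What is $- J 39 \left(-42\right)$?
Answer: $30030$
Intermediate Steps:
$V{\left(l \right)} = \frac{3}{6 + l}$
$c{\left(p,g \right)} = \frac{10}{3}$ ($c{\left(p,g \right)} = \frac{3}{6 + 3} \cdot 1 + 3 = \frac{3}{9} \cdot 1 + 3 = 3 \cdot \frac{1}{9} \cdot 1 + 3 = \frac{1}{3} \cdot 1 + 3 = \frac{1}{3} + 3 = \frac{10}{3}$)
$J = \frac{55}{3}$ ($J = 3 \cdot 5 + \frac{10}{3} = 15 + \frac{10}{3} = \frac{55}{3} \approx 18.333$)
$- J 39 \left(-42\right) = - \frac{55}{3} \cdot 39 \left(-42\right) = - 715 \left(-42\right) = \left(-1\right) \left(-30030\right) = 30030$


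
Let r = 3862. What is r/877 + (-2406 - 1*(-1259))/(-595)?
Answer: 3303809/521815 ≈ 6.3314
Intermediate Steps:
r/877 + (-2406 - 1*(-1259))/(-595) = 3862/877 + (-2406 - 1*(-1259))/(-595) = 3862*(1/877) + (-2406 + 1259)*(-1/595) = 3862/877 - 1147*(-1/595) = 3862/877 + 1147/595 = 3303809/521815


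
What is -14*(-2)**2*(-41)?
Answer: 2296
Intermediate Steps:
-14*(-2)**2*(-41) = -14*4*(-41) = -56*(-41) = 2296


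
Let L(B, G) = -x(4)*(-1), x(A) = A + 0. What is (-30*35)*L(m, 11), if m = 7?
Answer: -4200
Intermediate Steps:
x(A) = A
L(B, G) = 4 (L(B, G) = -1*4*(-1) = -4*(-1) = 4)
(-30*35)*L(m, 11) = -30*35*4 = -1050*4 = -4200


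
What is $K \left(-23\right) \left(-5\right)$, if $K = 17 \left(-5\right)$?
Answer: $-9775$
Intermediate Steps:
$K = -85$
$K \left(-23\right) \left(-5\right) = \left(-85\right) \left(-23\right) \left(-5\right) = 1955 \left(-5\right) = -9775$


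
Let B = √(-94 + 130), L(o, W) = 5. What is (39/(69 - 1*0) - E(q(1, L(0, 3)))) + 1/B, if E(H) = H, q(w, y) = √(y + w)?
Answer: 101/138 - √6 ≈ -1.7176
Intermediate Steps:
q(w, y) = √(w + y)
B = 6 (B = √36 = 6)
(39/(69 - 1*0) - E(q(1, L(0, 3)))) + 1/B = (39/(69 - 1*0) - √(1 + 5)) + 1/6 = (39/(69 + 0) - √6) + ⅙ = (39/69 - √6) + ⅙ = (39*(1/69) - √6) + ⅙ = (13/23 - √6) + ⅙ = 101/138 - √6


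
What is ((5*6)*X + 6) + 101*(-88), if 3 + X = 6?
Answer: -8792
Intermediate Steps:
X = 3 (X = -3 + 6 = 3)
((5*6)*X + 6) + 101*(-88) = ((5*6)*3 + 6) + 101*(-88) = (30*3 + 6) - 8888 = (90 + 6) - 8888 = 96 - 8888 = -8792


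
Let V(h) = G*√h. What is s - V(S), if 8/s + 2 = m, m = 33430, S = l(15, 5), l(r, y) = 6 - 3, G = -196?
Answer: 2/8357 + 196*√3 ≈ 339.48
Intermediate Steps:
l(r, y) = 3
S = 3
V(h) = -196*√h
s = 2/8357 (s = 8/(-2 + 33430) = 8/33428 = 8*(1/33428) = 2/8357 ≈ 0.00023932)
s - V(S) = 2/8357 - (-196)*√3 = 2/8357 + 196*√3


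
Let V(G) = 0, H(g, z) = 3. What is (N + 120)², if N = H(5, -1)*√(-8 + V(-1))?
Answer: 14328 + 1440*I*√2 ≈ 14328.0 + 2036.5*I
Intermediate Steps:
N = 6*I*√2 (N = 3*√(-8 + 0) = 3*√(-8) = 3*(2*I*√2) = 6*I*√2 ≈ 8.4853*I)
(N + 120)² = (6*I*√2 + 120)² = (120 + 6*I*√2)²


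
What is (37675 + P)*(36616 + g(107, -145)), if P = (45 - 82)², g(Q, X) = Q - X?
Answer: 1439474192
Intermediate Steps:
P = 1369 (P = (-37)² = 1369)
(37675 + P)*(36616 + g(107, -145)) = (37675 + 1369)*(36616 + (107 - 1*(-145))) = 39044*(36616 + (107 + 145)) = 39044*(36616 + 252) = 39044*36868 = 1439474192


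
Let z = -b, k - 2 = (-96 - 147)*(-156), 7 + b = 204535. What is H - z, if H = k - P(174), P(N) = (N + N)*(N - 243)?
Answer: 266450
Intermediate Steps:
b = 204528 (b = -7 + 204535 = 204528)
k = 37910 (k = 2 + (-96 - 147)*(-156) = 2 - 243*(-156) = 2 + 37908 = 37910)
z = -204528 (z = -1*204528 = -204528)
P(N) = 2*N*(-243 + N) (P(N) = (2*N)*(-243 + N) = 2*N*(-243 + N))
H = 61922 (H = 37910 - 2*174*(-243 + 174) = 37910 - 2*174*(-69) = 37910 - 1*(-24012) = 37910 + 24012 = 61922)
H - z = 61922 - 1*(-204528) = 61922 + 204528 = 266450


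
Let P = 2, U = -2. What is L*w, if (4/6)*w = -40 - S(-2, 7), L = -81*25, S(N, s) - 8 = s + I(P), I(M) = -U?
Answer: 346275/2 ≈ 1.7314e+5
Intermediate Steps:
I(M) = 2 (I(M) = -1*(-2) = 2)
S(N, s) = 10 + s (S(N, s) = 8 + (s + 2) = 8 + (2 + s) = 10 + s)
L = -2025
w = -171/2 (w = 3*(-40 - (10 + 7))/2 = 3*(-40 - 1*17)/2 = 3*(-40 - 17)/2 = (3/2)*(-57) = -171/2 ≈ -85.500)
L*w = -2025*(-171/2) = 346275/2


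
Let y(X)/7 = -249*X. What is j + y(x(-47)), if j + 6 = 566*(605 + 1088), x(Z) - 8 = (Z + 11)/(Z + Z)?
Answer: 44350162/47 ≈ 9.4362e+5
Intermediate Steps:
x(Z) = 8 + (11 + Z)/(2*Z) (x(Z) = 8 + (Z + 11)/(Z + Z) = 8 + (11 + Z)/((2*Z)) = 8 + (11 + Z)*(1/(2*Z)) = 8 + (11 + Z)/(2*Z))
y(X) = -1743*X (y(X) = 7*(-249*X) = -1743*X)
j = 958232 (j = -6 + 566*(605 + 1088) = -6 + 566*1693 = -6 + 958238 = 958232)
j + y(x(-47)) = 958232 - 1743*(11 + 17*(-47))/(2*(-47)) = 958232 - 1743*(-1)*(11 - 799)/(2*47) = 958232 - 1743*(-1)*(-788)/(2*47) = 958232 - 1743*394/47 = 958232 - 686742/47 = 44350162/47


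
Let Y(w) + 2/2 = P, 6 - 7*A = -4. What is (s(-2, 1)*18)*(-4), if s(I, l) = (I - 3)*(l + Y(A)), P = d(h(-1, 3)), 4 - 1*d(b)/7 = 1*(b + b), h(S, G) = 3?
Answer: -5040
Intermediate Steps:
A = 10/7 (A = 6/7 - ⅐*(-4) = 6/7 + 4/7 = 10/7 ≈ 1.4286)
d(b) = 28 - 14*b (d(b) = 28 - 7*(b + b) = 28 - 7*2*b = 28 - 14*b)
P = -14 (P = 28 - 14*3 = 28 - 42 = -14)
Y(w) = -15 (Y(w) = -1 - 14 = -15)
s(I, l) = (-15 + l)*(-3 + I) (s(I, l) = (I - 3)*(l - 15) = (-3 + I)*(-15 + l) = (-15 + l)*(-3 + I))
(s(-2, 1)*18)*(-4) = ((45 - 15*(-2) - 3*1 - 2*1)*18)*(-4) = ((45 + 30 - 3 - 2)*18)*(-4) = (70*18)*(-4) = 1260*(-4) = -5040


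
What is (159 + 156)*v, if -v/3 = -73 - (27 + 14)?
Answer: 107730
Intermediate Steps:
v = 342 (v = -3*(-73 - (27 + 14)) = -3*(-73 - 1*41) = -3*(-73 - 41) = -3*(-114) = 342)
(159 + 156)*v = (159 + 156)*342 = 315*342 = 107730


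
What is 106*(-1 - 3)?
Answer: -424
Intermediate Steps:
106*(-1 - 3) = 106*(-4) = -424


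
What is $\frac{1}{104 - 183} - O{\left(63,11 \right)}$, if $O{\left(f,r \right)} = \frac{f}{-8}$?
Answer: $\frac{4969}{632} \approx 7.8623$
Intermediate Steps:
$O{\left(f,r \right)} = - \frac{f}{8}$ ($O{\left(f,r \right)} = f \left(- \frac{1}{8}\right) = - \frac{f}{8}$)
$\frac{1}{104 - 183} - O{\left(63,11 \right)} = \frac{1}{104 - 183} - \left(- \frac{1}{8}\right) 63 = \frac{1}{-79} - - \frac{63}{8} = - \frac{1}{79} + \frac{63}{8} = \frac{4969}{632}$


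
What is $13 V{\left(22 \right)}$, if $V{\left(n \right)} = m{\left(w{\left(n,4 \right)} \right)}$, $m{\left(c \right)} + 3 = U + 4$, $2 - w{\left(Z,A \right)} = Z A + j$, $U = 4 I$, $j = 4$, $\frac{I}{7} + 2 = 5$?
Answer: $1105$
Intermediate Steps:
$I = 21$ ($I = -14 + 7 \cdot 5 = -14 + 35 = 21$)
$U = 84$ ($U = 4 \cdot 21 = 84$)
$w{\left(Z,A \right)} = -2 - A Z$ ($w{\left(Z,A \right)} = 2 - \left(Z A + 4\right) = 2 - \left(A Z + 4\right) = 2 - \left(4 + A Z\right) = -2 - A Z$)
$m{\left(c \right)} = 85$ ($m{\left(c \right)} = -3 + \left(84 + 4\right) = -3 + 88 = 85$)
$V{\left(n \right)} = 85$
$13 V{\left(22 \right)} = 13 \cdot 85 = 1105$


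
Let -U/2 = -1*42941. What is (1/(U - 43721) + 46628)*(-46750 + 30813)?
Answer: -31330279108133/42161 ≈ -7.4311e+8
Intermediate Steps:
U = 85882 (U = -(-2)*42941 = -2*(-42941) = 85882)
(1/(U - 43721) + 46628)*(-46750 + 30813) = (1/(85882 - 43721) + 46628)*(-46750 + 30813) = (1/42161 + 46628)*(-15937) = (1965883109/42161)*(-15937) = -31330279108133/42161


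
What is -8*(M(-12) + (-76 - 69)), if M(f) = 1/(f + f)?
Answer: 3481/3 ≈ 1160.3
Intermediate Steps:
M(f) = 1/(2*f)
-8*(M(-12) + (-76 - 69)) = -8*((½)/(-12) + (-76 - 69)) = -8*((½)*(-1/12) - 145) = -8*(-1/24 - 145) = -8*(-3481/24) = 3481/3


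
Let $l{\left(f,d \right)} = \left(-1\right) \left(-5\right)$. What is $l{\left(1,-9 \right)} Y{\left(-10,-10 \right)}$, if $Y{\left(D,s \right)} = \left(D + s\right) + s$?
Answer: $-150$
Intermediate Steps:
$l{\left(f,d \right)} = 5$
$Y{\left(D,s \right)} = D + 2 s$
$l{\left(1,-9 \right)} Y{\left(-10,-10 \right)} = 5 \left(-10 + 2 \left(-10\right)\right) = 5 \left(-10 - 20\right) = 5 \left(-30\right) = -150$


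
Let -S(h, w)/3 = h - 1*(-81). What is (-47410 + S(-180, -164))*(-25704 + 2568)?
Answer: 1090006368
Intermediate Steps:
S(h, w) = -243 - 3*h (S(h, w) = -3*(h - 1*(-81)) = -3*(h + 81) = -3*(81 + h) = -243 - 3*h)
(-47410 + S(-180, -164))*(-25704 + 2568) = (-47410 + (-243 - 3*(-180)))*(-25704 + 2568) = (-47410 + (-243 + 540))*(-23136) = (-47410 + 297)*(-23136) = -47113*(-23136) = 1090006368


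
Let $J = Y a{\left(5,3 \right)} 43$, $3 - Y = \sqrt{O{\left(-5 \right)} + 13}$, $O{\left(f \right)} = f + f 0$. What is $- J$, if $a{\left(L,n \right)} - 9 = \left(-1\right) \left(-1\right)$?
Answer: $-1290 + 860 \sqrt{2} \approx -73.776$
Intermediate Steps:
$a{\left(L,n \right)} = 10$ ($a{\left(L,n \right)} = 9 - -1 = 9 + 1 = 10$)
$O{\left(f \right)} = f$ ($O{\left(f \right)} = f + 0 = f$)
$Y = 3 - 2 \sqrt{2}$ ($Y = 3 - \sqrt{-5 + 13} = 3 - \sqrt{8} = 3 - 2 \sqrt{2} \approx 0.17157$)
$J = 1290 - 860 \sqrt{2}$ ($J = \left(3 - 2 \sqrt{2}\right) 10 \cdot 43 = \left(30 - 20 \sqrt{2}\right) 43 = 1290 - 860 \sqrt{2} \approx 73.776$)
$- J = - (1290 - 860 \sqrt{2}) = -1290 + 860 \sqrt{2}$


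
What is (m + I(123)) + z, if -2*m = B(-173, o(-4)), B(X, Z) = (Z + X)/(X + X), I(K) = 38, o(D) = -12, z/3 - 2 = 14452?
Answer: 30032615/692 ≈ 43400.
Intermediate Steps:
z = 43362 (z = 6 + 3*14452 = 6 + 43356 = 43362)
B(X, Z) = (X + Z)/(2*X) (B(X, Z) = (X + Z)/((2*X)) = (X + Z)*(1/(2*X)) = (X + Z)/(2*X))
m = -185/692 (m = -(-173 - 12)/(4*(-173)) = -(-1)*(-185)/(4*173) = -½*185/346 = -185/692 ≈ -0.26734)
(m + I(123)) + z = (-185/692 + 38) + 43362 = 26111/692 + 43362 = 30032615/692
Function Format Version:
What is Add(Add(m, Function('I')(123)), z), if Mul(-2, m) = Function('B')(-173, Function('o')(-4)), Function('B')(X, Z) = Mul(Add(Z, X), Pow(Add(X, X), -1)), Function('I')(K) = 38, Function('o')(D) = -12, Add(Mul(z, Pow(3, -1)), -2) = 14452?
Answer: Rational(30032615, 692) ≈ 43400.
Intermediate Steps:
z = 43362 (z = Add(6, Mul(3, 14452)) = Add(6, 43356) = 43362)
Function('B')(X, Z) = Mul(Rational(1, 2), Pow(X, -1), Add(X, Z)) (Function('B')(X, Z) = Mul(Add(X, Z), Pow(Mul(2, X), -1)) = Mul(Add(X, Z), Mul(Rational(1, 2), Pow(X, -1))) = Mul(Rational(1, 2), Pow(X, -1), Add(X, Z)))
m = Rational(-185, 692) (m = Mul(Rational(-1, 2), Mul(Rational(1, 2), Pow(-173, -1), Add(-173, -12))) = Mul(Rational(-1, 2), Mul(Rational(1, 2), Rational(-1, 173), -185)) = Mul(Rational(-1, 2), Rational(185, 346)) = Rational(-185, 692) ≈ -0.26734)
Add(Add(m, Function('I')(123)), z) = Add(Add(Rational(-185, 692), 38), 43362) = Add(Rational(26111, 692), 43362) = Rational(30032615, 692)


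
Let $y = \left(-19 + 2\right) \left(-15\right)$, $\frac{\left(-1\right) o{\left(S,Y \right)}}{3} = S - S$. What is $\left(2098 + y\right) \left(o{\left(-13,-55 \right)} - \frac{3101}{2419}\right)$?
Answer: $- \frac{7296653}{2419} \approx -3016.4$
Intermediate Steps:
$o{\left(S,Y \right)} = 0$ ($o{\left(S,Y \right)} = - 3 \left(S - S\right) = \left(-3\right) 0 = 0$)
$y = 255$ ($y = \left(-17\right) \left(-15\right) = 255$)
$\left(2098 + y\right) \left(o{\left(-13,-55 \right)} - \frac{3101}{2419}\right) = \left(2098 + 255\right) \left(0 - \frac{3101}{2419}\right) = 2353 \left(0 - \frac{3101}{2419}\right) = 2353 \left(- \frac{3101}{2419}\right) = - \frac{7296653}{2419}$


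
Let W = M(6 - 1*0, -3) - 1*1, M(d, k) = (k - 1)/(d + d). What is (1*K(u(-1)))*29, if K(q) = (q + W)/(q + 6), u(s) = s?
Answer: -203/15 ≈ -13.533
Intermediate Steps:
M(d, k) = (-1 + k)/(2*d) (M(d, k) = (-1 + k)/((2*d)) = (-1 + k)*(1/(2*d)) = (-1 + k)/(2*d))
W = -4/3 (W = (-1 - 3)/(2*(6 - 1*0)) - 1*1 = (½)*(-4)/(6 + 0) - 1 = (½)*(-4)/6 - 1 = (½)*(⅙)*(-4) - 1 = -⅓ - 1 = -4/3 ≈ -1.3333)
K(q) = (-4/3 + q)/(6 + q) (K(q) = (q - 4/3)/(q + 6) = (-4/3 + q)/(6 + q))
(1*K(u(-1)))*29 = (1*((-4/3 - 1)/(6 - 1)))*29 = (1*(-7/3/5))*29 = (1*((⅕)*(-7/3)))*29 = (1*(-7/15))*29 = -7/15*29 = -203/15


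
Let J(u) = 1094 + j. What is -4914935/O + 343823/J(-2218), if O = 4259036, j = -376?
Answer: 730412805649/1528993924 ≈ 477.71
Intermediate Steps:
J(u) = 718 (J(u) = 1094 - 376 = 718)
-4914935/O + 343823/J(-2218) = -4914935/4259036 + 343823/718 = 730412805649/1528993924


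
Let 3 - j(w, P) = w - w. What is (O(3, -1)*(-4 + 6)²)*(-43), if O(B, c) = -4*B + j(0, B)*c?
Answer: 2580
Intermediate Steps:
j(w, P) = 3 (j(w, P) = 3 - (w - w) = 3 - 1*0 = 3 + 0 = 3)
O(B, c) = -4*B + 3*c
(O(3, -1)*(-4 + 6)²)*(-43) = ((-4*3 + 3*(-1))*(-4 + 6)²)*(-43) = ((-12 - 3)*2²)*(-43) = -15*4*(-43) = -60*(-43) = 2580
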